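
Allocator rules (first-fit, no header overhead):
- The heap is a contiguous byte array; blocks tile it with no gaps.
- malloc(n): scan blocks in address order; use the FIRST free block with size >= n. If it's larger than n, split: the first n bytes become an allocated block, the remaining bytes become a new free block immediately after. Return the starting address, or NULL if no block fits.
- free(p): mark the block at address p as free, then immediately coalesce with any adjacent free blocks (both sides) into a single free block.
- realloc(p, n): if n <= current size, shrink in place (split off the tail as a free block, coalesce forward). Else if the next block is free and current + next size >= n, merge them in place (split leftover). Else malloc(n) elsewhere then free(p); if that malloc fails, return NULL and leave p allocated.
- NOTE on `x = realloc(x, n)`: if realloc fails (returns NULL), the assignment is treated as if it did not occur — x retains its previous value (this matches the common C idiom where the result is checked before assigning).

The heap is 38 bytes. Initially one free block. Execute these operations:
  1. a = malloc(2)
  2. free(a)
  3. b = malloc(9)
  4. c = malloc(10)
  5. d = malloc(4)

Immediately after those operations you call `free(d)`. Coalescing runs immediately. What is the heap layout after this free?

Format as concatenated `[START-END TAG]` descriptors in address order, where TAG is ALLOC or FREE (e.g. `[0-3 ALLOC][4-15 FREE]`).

Answer: [0-8 ALLOC][9-18 ALLOC][19-37 FREE]

Derivation:
Op 1: a = malloc(2) -> a = 0; heap: [0-1 ALLOC][2-37 FREE]
Op 2: free(a) -> (freed a); heap: [0-37 FREE]
Op 3: b = malloc(9) -> b = 0; heap: [0-8 ALLOC][9-37 FREE]
Op 4: c = malloc(10) -> c = 9; heap: [0-8 ALLOC][9-18 ALLOC][19-37 FREE]
Op 5: d = malloc(4) -> d = 19; heap: [0-8 ALLOC][9-18 ALLOC][19-22 ALLOC][23-37 FREE]
free(d): d = 19 -> block [19-22 ALLOC]; mark free, coalesce with adjacent free neighbors -> [0-8 ALLOC][9-18 ALLOC][19-37 FREE]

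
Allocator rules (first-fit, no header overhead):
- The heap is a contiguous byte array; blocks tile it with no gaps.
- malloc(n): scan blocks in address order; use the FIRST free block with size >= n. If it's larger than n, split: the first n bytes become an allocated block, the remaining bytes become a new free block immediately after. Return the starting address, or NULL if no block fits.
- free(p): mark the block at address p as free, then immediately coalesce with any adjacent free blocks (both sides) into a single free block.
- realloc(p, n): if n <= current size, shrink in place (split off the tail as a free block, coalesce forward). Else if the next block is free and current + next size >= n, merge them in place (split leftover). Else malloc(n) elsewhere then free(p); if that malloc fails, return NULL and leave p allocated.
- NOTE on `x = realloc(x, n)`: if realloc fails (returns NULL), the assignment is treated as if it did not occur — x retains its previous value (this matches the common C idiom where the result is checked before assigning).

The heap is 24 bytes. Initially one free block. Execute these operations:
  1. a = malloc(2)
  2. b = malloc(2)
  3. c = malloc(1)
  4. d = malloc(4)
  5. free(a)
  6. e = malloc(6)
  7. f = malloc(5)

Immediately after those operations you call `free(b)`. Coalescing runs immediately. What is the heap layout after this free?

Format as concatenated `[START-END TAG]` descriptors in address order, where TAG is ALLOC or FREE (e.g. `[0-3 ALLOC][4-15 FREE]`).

Op 1: a = malloc(2) -> a = 0; heap: [0-1 ALLOC][2-23 FREE]
Op 2: b = malloc(2) -> b = 2; heap: [0-1 ALLOC][2-3 ALLOC][4-23 FREE]
Op 3: c = malloc(1) -> c = 4; heap: [0-1 ALLOC][2-3 ALLOC][4-4 ALLOC][5-23 FREE]
Op 4: d = malloc(4) -> d = 5; heap: [0-1 ALLOC][2-3 ALLOC][4-4 ALLOC][5-8 ALLOC][9-23 FREE]
Op 5: free(a) -> (freed a); heap: [0-1 FREE][2-3 ALLOC][4-4 ALLOC][5-8 ALLOC][9-23 FREE]
Op 6: e = malloc(6) -> e = 9; heap: [0-1 FREE][2-3 ALLOC][4-4 ALLOC][5-8 ALLOC][9-14 ALLOC][15-23 FREE]
Op 7: f = malloc(5) -> f = 15; heap: [0-1 FREE][2-3 ALLOC][4-4 ALLOC][5-8 ALLOC][9-14 ALLOC][15-19 ALLOC][20-23 FREE]
free(b): b = 2 -> block [2-3 ALLOC]; mark free, coalesce with adjacent free neighbors -> [0-3 FREE][4-4 ALLOC][5-8 ALLOC][9-14 ALLOC][15-19 ALLOC][20-23 FREE]

Answer: [0-3 FREE][4-4 ALLOC][5-8 ALLOC][9-14 ALLOC][15-19 ALLOC][20-23 FREE]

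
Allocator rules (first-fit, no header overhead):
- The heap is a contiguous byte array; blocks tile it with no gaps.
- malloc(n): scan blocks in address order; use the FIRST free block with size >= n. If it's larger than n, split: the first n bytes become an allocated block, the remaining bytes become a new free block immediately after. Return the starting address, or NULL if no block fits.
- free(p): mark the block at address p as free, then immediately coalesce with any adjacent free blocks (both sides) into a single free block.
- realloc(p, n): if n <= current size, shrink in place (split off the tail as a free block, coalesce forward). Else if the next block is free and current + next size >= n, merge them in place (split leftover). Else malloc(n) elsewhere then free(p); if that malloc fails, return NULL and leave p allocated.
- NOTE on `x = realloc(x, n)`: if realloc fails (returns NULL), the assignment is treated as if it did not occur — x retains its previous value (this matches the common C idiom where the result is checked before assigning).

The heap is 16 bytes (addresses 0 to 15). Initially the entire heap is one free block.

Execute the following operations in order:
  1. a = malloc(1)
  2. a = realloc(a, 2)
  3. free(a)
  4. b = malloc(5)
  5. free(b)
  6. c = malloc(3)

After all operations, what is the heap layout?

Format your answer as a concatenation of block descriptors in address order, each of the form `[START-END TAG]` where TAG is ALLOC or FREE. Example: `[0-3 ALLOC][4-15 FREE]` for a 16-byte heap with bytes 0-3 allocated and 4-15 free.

Answer: [0-2 ALLOC][3-15 FREE]

Derivation:
Op 1: a = malloc(1) -> a = 0; heap: [0-0 ALLOC][1-15 FREE]
Op 2: a = realloc(a, 2) -> a = 0; heap: [0-1 ALLOC][2-15 FREE]
Op 3: free(a) -> (freed a); heap: [0-15 FREE]
Op 4: b = malloc(5) -> b = 0; heap: [0-4 ALLOC][5-15 FREE]
Op 5: free(b) -> (freed b); heap: [0-15 FREE]
Op 6: c = malloc(3) -> c = 0; heap: [0-2 ALLOC][3-15 FREE]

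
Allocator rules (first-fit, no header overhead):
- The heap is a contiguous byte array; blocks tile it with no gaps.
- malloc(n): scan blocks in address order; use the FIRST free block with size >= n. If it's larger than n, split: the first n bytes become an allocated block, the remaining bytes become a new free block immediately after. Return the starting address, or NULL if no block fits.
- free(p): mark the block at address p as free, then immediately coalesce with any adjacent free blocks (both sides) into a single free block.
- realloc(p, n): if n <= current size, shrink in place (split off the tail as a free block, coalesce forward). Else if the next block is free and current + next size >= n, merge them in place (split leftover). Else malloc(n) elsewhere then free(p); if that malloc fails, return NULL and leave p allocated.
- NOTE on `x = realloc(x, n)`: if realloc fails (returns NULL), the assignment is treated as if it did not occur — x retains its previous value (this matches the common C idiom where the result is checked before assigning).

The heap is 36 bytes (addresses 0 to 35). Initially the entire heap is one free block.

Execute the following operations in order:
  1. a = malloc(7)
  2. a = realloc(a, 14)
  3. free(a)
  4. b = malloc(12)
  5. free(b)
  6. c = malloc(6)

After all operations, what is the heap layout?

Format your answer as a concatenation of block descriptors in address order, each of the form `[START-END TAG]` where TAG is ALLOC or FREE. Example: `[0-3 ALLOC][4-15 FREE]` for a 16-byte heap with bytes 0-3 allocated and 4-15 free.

Answer: [0-5 ALLOC][6-35 FREE]

Derivation:
Op 1: a = malloc(7) -> a = 0; heap: [0-6 ALLOC][7-35 FREE]
Op 2: a = realloc(a, 14) -> a = 0; heap: [0-13 ALLOC][14-35 FREE]
Op 3: free(a) -> (freed a); heap: [0-35 FREE]
Op 4: b = malloc(12) -> b = 0; heap: [0-11 ALLOC][12-35 FREE]
Op 5: free(b) -> (freed b); heap: [0-35 FREE]
Op 6: c = malloc(6) -> c = 0; heap: [0-5 ALLOC][6-35 FREE]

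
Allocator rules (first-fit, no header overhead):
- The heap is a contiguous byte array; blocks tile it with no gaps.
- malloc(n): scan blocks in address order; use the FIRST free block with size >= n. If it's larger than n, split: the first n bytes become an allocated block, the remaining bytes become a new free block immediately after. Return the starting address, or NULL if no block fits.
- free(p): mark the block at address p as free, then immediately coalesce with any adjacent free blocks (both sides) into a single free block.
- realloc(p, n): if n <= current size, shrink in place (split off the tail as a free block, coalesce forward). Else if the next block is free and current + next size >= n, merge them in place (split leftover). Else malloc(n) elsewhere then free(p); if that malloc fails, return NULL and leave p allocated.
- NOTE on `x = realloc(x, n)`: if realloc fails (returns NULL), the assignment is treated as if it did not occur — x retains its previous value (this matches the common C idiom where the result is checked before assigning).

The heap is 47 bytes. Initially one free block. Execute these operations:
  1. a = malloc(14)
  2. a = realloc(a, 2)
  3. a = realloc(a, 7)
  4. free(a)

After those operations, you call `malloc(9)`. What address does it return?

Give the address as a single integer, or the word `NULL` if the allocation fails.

Op 1: a = malloc(14) -> a = 0; heap: [0-13 ALLOC][14-46 FREE]
Op 2: a = realloc(a, 2) -> a = 0; heap: [0-1 ALLOC][2-46 FREE]
Op 3: a = realloc(a, 7) -> a = 0; heap: [0-6 ALLOC][7-46 FREE]
Op 4: free(a) -> (freed a); heap: [0-46 FREE]
malloc(9): first-fit scan over [0-46 FREE] -> 0

Answer: 0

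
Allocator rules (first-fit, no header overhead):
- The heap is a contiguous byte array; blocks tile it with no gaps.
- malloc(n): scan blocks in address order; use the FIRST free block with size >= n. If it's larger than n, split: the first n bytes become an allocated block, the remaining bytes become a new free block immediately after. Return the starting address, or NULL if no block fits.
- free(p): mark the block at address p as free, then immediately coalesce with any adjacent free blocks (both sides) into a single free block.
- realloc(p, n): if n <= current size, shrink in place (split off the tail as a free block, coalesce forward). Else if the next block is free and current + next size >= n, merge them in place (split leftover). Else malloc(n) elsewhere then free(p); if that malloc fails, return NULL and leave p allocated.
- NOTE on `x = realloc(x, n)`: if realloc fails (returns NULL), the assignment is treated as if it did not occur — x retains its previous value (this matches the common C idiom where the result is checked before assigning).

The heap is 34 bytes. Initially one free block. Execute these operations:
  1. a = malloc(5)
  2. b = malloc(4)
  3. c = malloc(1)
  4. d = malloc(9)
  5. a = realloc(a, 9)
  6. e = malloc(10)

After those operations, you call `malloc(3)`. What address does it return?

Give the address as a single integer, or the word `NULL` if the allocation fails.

Answer: 0

Derivation:
Op 1: a = malloc(5) -> a = 0; heap: [0-4 ALLOC][5-33 FREE]
Op 2: b = malloc(4) -> b = 5; heap: [0-4 ALLOC][5-8 ALLOC][9-33 FREE]
Op 3: c = malloc(1) -> c = 9; heap: [0-4 ALLOC][5-8 ALLOC][9-9 ALLOC][10-33 FREE]
Op 4: d = malloc(9) -> d = 10; heap: [0-4 ALLOC][5-8 ALLOC][9-9 ALLOC][10-18 ALLOC][19-33 FREE]
Op 5: a = realloc(a, 9) -> a = 19; heap: [0-4 FREE][5-8 ALLOC][9-9 ALLOC][10-18 ALLOC][19-27 ALLOC][28-33 FREE]
Op 6: e = malloc(10) -> e = NULL; heap: [0-4 FREE][5-8 ALLOC][9-9 ALLOC][10-18 ALLOC][19-27 ALLOC][28-33 FREE]
malloc(3): first-fit scan over [0-4 FREE][5-8 ALLOC][9-9 ALLOC][10-18 ALLOC][19-27 ALLOC][28-33 FREE] -> 0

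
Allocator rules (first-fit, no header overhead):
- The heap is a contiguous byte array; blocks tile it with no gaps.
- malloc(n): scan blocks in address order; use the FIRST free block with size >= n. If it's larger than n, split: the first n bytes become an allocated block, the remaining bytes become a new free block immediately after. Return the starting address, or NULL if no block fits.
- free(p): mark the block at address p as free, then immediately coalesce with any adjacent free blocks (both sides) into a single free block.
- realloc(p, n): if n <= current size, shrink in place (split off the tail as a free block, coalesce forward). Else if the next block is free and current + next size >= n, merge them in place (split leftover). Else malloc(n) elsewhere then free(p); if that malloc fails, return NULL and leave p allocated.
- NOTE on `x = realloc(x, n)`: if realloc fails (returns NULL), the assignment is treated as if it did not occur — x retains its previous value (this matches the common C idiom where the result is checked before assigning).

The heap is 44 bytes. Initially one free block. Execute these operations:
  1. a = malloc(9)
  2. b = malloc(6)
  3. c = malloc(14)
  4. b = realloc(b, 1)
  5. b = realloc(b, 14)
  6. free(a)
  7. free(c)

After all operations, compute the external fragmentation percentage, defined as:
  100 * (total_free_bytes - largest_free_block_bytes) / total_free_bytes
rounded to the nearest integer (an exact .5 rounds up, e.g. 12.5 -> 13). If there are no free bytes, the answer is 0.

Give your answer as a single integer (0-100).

Op 1: a = malloc(9) -> a = 0; heap: [0-8 ALLOC][9-43 FREE]
Op 2: b = malloc(6) -> b = 9; heap: [0-8 ALLOC][9-14 ALLOC][15-43 FREE]
Op 3: c = malloc(14) -> c = 15; heap: [0-8 ALLOC][9-14 ALLOC][15-28 ALLOC][29-43 FREE]
Op 4: b = realloc(b, 1) -> b = 9; heap: [0-8 ALLOC][9-9 ALLOC][10-14 FREE][15-28 ALLOC][29-43 FREE]
Op 5: b = realloc(b, 14) -> b = 29; heap: [0-8 ALLOC][9-14 FREE][15-28 ALLOC][29-42 ALLOC][43-43 FREE]
Op 6: free(a) -> (freed a); heap: [0-14 FREE][15-28 ALLOC][29-42 ALLOC][43-43 FREE]
Op 7: free(c) -> (freed c); heap: [0-28 FREE][29-42 ALLOC][43-43 FREE]
Free blocks: [29 1] total_free=30 largest=29 -> 100*(30-29)/30 = 100/30 ≈ 3.333 -> rounds to 3

Answer: 3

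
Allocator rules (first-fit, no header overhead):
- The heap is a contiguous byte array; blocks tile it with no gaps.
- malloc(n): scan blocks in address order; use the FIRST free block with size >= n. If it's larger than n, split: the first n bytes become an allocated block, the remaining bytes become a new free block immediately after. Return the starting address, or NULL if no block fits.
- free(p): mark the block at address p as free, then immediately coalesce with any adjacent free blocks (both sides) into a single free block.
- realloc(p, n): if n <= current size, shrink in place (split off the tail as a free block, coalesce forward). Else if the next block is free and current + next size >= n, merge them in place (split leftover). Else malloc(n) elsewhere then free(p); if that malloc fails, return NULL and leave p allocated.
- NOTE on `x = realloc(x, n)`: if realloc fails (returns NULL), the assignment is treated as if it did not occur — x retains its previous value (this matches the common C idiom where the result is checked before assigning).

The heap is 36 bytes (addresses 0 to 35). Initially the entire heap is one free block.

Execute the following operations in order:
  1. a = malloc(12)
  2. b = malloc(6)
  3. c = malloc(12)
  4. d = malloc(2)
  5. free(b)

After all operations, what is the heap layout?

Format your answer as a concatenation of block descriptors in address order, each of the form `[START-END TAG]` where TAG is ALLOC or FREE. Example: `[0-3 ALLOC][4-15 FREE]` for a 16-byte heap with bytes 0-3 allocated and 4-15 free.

Answer: [0-11 ALLOC][12-17 FREE][18-29 ALLOC][30-31 ALLOC][32-35 FREE]

Derivation:
Op 1: a = malloc(12) -> a = 0; heap: [0-11 ALLOC][12-35 FREE]
Op 2: b = malloc(6) -> b = 12; heap: [0-11 ALLOC][12-17 ALLOC][18-35 FREE]
Op 3: c = malloc(12) -> c = 18; heap: [0-11 ALLOC][12-17 ALLOC][18-29 ALLOC][30-35 FREE]
Op 4: d = malloc(2) -> d = 30; heap: [0-11 ALLOC][12-17 ALLOC][18-29 ALLOC][30-31 ALLOC][32-35 FREE]
Op 5: free(b) -> (freed b); heap: [0-11 ALLOC][12-17 FREE][18-29 ALLOC][30-31 ALLOC][32-35 FREE]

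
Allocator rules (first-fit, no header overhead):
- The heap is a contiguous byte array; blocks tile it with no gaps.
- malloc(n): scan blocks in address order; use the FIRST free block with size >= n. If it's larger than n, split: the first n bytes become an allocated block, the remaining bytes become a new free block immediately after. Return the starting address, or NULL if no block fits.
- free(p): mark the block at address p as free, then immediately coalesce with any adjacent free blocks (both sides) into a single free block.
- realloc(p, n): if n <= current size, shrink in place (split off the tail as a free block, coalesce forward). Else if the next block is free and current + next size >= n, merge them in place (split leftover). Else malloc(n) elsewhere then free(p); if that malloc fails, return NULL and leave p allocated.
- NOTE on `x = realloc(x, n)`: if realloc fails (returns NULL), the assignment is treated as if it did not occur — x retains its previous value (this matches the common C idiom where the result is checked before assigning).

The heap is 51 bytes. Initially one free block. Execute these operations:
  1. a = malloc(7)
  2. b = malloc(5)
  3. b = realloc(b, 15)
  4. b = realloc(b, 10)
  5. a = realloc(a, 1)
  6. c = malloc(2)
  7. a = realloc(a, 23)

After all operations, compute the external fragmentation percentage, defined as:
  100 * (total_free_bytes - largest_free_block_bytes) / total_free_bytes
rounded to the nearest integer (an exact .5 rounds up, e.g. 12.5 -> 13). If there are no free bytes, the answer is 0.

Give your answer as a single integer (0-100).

Op 1: a = malloc(7) -> a = 0; heap: [0-6 ALLOC][7-50 FREE]
Op 2: b = malloc(5) -> b = 7; heap: [0-6 ALLOC][7-11 ALLOC][12-50 FREE]
Op 3: b = realloc(b, 15) -> b = 7; heap: [0-6 ALLOC][7-21 ALLOC][22-50 FREE]
Op 4: b = realloc(b, 10) -> b = 7; heap: [0-6 ALLOC][7-16 ALLOC][17-50 FREE]
Op 5: a = realloc(a, 1) -> a = 0; heap: [0-0 ALLOC][1-6 FREE][7-16 ALLOC][17-50 FREE]
Op 6: c = malloc(2) -> c = 1; heap: [0-0 ALLOC][1-2 ALLOC][3-6 FREE][7-16 ALLOC][17-50 FREE]
Op 7: a = realloc(a, 23) -> a = 17; heap: [0-0 FREE][1-2 ALLOC][3-6 FREE][7-16 ALLOC][17-39 ALLOC][40-50 FREE]
Free blocks: [1 4 11] total_free=16 largest=11 -> 100*(16-11)/16 = 500/16 = 31.25 -> rounds to 31

Answer: 31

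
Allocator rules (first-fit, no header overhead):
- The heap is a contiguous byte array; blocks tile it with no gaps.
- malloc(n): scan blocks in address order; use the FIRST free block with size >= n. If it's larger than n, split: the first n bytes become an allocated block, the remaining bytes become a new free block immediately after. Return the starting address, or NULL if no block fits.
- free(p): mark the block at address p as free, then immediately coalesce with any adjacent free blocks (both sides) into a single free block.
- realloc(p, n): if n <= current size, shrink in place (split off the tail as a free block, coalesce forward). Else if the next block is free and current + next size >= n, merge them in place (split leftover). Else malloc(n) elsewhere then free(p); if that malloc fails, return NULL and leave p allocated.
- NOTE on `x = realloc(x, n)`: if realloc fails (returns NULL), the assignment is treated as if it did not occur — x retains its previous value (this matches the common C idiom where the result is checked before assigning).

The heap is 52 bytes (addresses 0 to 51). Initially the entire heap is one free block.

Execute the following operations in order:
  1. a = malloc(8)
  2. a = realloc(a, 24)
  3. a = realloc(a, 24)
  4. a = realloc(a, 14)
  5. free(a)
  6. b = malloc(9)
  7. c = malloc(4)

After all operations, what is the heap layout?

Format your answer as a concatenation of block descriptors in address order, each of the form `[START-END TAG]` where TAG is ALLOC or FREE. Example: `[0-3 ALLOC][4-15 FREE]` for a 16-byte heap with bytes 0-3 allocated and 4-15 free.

Op 1: a = malloc(8) -> a = 0; heap: [0-7 ALLOC][8-51 FREE]
Op 2: a = realloc(a, 24) -> a = 0; heap: [0-23 ALLOC][24-51 FREE]
Op 3: a = realloc(a, 24) -> a = 0; heap: [0-23 ALLOC][24-51 FREE]
Op 4: a = realloc(a, 14) -> a = 0; heap: [0-13 ALLOC][14-51 FREE]
Op 5: free(a) -> (freed a); heap: [0-51 FREE]
Op 6: b = malloc(9) -> b = 0; heap: [0-8 ALLOC][9-51 FREE]
Op 7: c = malloc(4) -> c = 9; heap: [0-8 ALLOC][9-12 ALLOC][13-51 FREE]

Answer: [0-8 ALLOC][9-12 ALLOC][13-51 FREE]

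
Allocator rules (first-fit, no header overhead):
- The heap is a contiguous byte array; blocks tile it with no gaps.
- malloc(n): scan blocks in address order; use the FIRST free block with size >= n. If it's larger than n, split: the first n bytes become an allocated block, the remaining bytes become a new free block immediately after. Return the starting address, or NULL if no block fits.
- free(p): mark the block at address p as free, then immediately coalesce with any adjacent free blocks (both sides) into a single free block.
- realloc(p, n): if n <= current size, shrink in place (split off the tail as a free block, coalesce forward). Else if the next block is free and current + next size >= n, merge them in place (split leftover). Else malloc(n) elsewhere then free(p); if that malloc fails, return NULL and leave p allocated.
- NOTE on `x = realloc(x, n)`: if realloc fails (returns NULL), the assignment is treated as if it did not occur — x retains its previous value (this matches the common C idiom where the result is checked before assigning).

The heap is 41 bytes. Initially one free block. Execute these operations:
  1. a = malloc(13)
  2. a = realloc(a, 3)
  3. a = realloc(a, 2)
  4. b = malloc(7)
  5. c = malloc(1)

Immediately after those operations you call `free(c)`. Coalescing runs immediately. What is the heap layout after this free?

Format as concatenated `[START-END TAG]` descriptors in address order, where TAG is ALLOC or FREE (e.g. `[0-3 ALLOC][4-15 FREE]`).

Answer: [0-1 ALLOC][2-8 ALLOC][9-40 FREE]

Derivation:
Op 1: a = malloc(13) -> a = 0; heap: [0-12 ALLOC][13-40 FREE]
Op 2: a = realloc(a, 3) -> a = 0; heap: [0-2 ALLOC][3-40 FREE]
Op 3: a = realloc(a, 2) -> a = 0; heap: [0-1 ALLOC][2-40 FREE]
Op 4: b = malloc(7) -> b = 2; heap: [0-1 ALLOC][2-8 ALLOC][9-40 FREE]
Op 5: c = malloc(1) -> c = 9; heap: [0-1 ALLOC][2-8 ALLOC][9-9 ALLOC][10-40 FREE]
free(c): c = 9 -> block [9-9 ALLOC]; mark free, coalesce with adjacent free neighbors -> [0-1 ALLOC][2-8 ALLOC][9-40 FREE]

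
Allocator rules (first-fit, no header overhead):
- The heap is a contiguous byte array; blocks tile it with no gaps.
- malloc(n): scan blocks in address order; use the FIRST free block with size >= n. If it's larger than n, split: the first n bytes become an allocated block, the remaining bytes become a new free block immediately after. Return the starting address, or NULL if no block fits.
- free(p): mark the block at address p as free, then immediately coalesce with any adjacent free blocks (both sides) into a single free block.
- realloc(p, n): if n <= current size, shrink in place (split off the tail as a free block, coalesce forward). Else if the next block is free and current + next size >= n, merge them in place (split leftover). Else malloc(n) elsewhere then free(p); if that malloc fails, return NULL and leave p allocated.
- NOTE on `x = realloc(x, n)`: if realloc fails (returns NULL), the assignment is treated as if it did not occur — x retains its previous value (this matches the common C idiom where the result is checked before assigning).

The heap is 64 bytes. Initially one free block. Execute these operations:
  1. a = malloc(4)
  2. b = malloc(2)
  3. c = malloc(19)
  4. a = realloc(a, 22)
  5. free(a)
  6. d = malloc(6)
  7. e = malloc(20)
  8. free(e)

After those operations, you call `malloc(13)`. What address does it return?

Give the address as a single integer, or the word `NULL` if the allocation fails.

Op 1: a = malloc(4) -> a = 0; heap: [0-3 ALLOC][4-63 FREE]
Op 2: b = malloc(2) -> b = 4; heap: [0-3 ALLOC][4-5 ALLOC][6-63 FREE]
Op 3: c = malloc(19) -> c = 6; heap: [0-3 ALLOC][4-5 ALLOC][6-24 ALLOC][25-63 FREE]
Op 4: a = realloc(a, 22) -> a = 25; heap: [0-3 FREE][4-5 ALLOC][6-24 ALLOC][25-46 ALLOC][47-63 FREE]
Op 5: free(a) -> (freed a); heap: [0-3 FREE][4-5 ALLOC][6-24 ALLOC][25-63 FREE]
Op 6: d = malloc(6) -> d = 25; heap: [0-3 FREE][4-5 ALLOC][6-24 ALLOC][25-30 ALLOC][31-63 FREE]
Op 7: e = malloc(20) -> e = 31; heap: [0-3 FREE][4-5 ALLOC][6-24 ALLOC][25-30 ALLOC][31-50 ALLOC][51-63 FREE]
Op 8: free(e) -> (freed e); heap: [0-3 FREE][4-5 ALLOC][6-24 ALLOC][25-30 ALLOC][31-63 FREE]
malloc(13): first-fit scan over [0-3 FREE][4-5 ALLOC][6-24 ALLOC][25-30 ALLOC][31-63 FREE] -> 31

Answer: 31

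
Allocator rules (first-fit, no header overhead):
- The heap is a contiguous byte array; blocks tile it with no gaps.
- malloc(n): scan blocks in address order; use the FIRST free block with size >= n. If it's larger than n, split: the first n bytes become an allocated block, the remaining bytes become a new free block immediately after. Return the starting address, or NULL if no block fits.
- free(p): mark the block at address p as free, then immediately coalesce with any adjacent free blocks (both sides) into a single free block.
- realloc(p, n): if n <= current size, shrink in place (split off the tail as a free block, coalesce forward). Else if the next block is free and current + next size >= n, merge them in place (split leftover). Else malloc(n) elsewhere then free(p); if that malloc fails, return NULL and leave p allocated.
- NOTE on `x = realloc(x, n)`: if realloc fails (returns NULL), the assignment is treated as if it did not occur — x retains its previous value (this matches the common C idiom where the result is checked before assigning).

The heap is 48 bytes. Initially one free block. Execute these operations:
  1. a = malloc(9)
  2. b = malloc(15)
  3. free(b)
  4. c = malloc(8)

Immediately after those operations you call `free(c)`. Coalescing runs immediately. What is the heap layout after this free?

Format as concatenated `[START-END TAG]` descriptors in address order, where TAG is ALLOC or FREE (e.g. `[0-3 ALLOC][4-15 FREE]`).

Op 1: a = malloc(9) -> a = 0; heap: [0-8 ALLOC][9-47 FREE]
Op 2: b = malloc(15) -> b = 9; heap: [0-8 ALLOC][9-23 ALLOC][24-47 FREE]
Op 3: free(b) -> (freed b); heap: [0-8 ALLOC][9-47 FREE]
Op 4: c = malloc(8) -> c = 9; heap: [0-8 ALLOC][9-16 ALLOC][17-47 FREE]
free(c): c = 9 -> block [9-16 ALLOC]; mark free, coalesce with adjacent free neighbors -> [0-8 ALLOC][9-47 FREE]

Answer: [0-8 ALLOC][9-47 FREE]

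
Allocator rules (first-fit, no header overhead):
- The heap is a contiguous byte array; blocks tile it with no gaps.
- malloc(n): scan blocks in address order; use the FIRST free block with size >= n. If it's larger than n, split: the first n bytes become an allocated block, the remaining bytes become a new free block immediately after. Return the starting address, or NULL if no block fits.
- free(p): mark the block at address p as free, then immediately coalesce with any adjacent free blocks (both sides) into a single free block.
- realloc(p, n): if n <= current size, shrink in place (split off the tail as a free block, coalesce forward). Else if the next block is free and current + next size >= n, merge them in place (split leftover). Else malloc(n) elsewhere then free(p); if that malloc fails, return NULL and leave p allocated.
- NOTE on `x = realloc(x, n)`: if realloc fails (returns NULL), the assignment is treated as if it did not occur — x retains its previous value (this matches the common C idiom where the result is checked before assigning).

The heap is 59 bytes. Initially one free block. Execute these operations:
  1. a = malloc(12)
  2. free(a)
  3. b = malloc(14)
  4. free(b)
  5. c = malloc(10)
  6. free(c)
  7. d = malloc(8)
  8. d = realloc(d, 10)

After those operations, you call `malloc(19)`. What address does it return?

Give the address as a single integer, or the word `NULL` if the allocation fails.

Op 1: a = malloc(12) -> a = 0; heap: [0-11 ALLOC][12-58 FREE]
Op 2: free(a) -> (freed a); heap: [0-58 FREE]
Op 3: b = malloc(14) -> b = 0; heap: [0-13 ALLOC][14-58 FREE]
Op 4: free(b) -> (freed b); heap: [0-58 FREE]
Op 5: c = malloc(10) -> c = 0; heap: [0-9 ALLOC][10-58 FREE]
Op 6: free(c) -> (freed c); heap: [0-58 FREE]
Op 7: d = malloc(8) -> d = 0; heap: [0-7 ALLOC][8-58 FREE]
Op 8: d = realloc(d, 10) -> d = 0; heap: [0-9 ALLOC][10-58 FREE]
malloc(19): first-fit scan over [0-9 ALLOC][10-58 FREE] -> 10

Answer: 10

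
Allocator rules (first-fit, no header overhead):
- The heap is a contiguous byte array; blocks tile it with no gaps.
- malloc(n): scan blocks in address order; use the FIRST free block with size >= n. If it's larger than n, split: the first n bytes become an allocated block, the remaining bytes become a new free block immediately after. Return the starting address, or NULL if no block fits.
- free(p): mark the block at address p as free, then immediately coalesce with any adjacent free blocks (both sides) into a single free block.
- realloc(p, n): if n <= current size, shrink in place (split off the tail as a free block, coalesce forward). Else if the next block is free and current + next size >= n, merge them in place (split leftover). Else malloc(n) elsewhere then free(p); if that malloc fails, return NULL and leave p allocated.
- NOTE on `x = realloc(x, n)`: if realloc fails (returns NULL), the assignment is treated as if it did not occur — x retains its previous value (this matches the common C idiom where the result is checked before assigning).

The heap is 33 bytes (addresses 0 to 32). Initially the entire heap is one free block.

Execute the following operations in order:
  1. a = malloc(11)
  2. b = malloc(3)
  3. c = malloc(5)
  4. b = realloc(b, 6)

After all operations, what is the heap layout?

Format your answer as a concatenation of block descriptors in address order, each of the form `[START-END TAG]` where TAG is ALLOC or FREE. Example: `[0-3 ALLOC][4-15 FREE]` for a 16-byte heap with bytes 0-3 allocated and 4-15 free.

Op 1: a = malloc(11) -> a = 0; heap: [0-10 ALLOC][11-32 FREE]
Op 2: b = malloc(3) -> b = 11; heap: [0-10 ALLOC][11-13 ALLOC][14-32 FREE]
Op 3: c = malloc(5) -> c = 14; heap: [0-10 ALLOC][11-13 ALLOC][14-18 ALLOC][19-32 FREE]
Op 4: b = realloc(b, 6) -> b = 19; heap: [0-10 ALLOC][11-13 FREE][14-18 ALLOC][19-24 ALLOC][25-32 FREE]

Answer: [0-10 ALLOC][11-13 FREE][14-18 ALLOC][19-24 ALLOC][25-32 FREE]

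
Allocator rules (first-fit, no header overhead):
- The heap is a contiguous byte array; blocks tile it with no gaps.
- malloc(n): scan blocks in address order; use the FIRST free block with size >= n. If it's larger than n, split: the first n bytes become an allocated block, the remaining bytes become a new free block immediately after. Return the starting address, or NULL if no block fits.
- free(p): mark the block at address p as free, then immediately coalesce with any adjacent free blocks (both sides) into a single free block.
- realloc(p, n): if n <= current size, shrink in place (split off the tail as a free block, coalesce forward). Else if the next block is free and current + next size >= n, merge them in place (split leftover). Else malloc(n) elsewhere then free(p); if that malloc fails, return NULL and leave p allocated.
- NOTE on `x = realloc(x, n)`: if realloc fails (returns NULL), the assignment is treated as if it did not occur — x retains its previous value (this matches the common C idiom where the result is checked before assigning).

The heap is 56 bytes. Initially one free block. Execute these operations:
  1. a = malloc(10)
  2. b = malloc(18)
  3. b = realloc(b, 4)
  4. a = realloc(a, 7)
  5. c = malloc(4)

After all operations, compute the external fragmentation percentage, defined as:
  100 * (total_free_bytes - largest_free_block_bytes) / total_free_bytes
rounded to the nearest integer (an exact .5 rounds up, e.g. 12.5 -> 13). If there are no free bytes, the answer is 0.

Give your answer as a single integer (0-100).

Answer: 7

Derivation:
Op 1: a = malloc(10) -> a = 0; heap: [0-9 ALLOC][10-55 FREE]
Op 2: b = malloc(18) -> b = 10; heap: [0-9 ALLOC][10-27 ALLOC][28-55 FREE]
Op 3: b = realloc(b, 4) -> b = 10; heap: [0-9 ALLOC][10-13 ALLOC][14-55 FREE]
Op 4: a = realloc(a, 7) -> a = 0; heap: [0-6 ALLOC][7-9 FREE][10-13 ALLOC][14-55 FREE]
Op 5: c = malloc(4) -> c = 14; heap: [0-6 ALLOC][7-9 FREE][10-13 ALLOC][14-17 ALLOC][18-55 FREE]
Free blocks: [3 38] total_free=41 largest=38 -> 100*(41-38)/41 = 300/41 ≈ 7.317 -> rounds to 7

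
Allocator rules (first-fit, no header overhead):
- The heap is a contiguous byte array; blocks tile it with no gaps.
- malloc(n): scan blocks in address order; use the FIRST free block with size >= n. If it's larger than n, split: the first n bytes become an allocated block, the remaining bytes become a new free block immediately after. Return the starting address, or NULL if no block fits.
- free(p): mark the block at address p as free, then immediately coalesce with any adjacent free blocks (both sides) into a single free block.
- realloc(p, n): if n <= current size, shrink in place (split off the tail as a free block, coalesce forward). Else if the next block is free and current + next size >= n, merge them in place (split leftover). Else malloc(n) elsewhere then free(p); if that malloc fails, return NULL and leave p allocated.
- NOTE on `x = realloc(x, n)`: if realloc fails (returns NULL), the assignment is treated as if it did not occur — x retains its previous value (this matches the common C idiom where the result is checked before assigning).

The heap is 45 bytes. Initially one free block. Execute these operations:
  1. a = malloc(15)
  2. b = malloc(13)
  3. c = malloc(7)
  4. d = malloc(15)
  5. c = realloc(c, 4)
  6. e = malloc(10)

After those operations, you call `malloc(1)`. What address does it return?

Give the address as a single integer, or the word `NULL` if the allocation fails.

Answer: 42

Derivation:
Op 1: a = malloc(15) -> a = 0; heap: [0-14 ALLOC][15-44 FREE]
Op 2: b = malloc(13) -> b = 15; heap: [0-14 ALLOC][15-27 ALLOC][28-44 FREE]
Op 3: c = malloc(7) -> c = 28; heap: [0-14 ALLOC][15-27 ALLOC][28-34 ALLOC][35-44 FREE]
Op 4: d = malloc(15) -> d = NULL; heap: [0-14 ALLOC][15-27 ALLOC][28-34 ALLOC][35-44 FREE]
Op 5: c = realloc(c, 4) -> c = 28; heap: [0-14 ALLOC][15-27 ALLOC][28-31 ALLOC][32-44 FREE]
Op 6: e = malloc(10) -> e = 32; heap: [0-14 ALLOC][15-27 ALLOC][28-31 ALLOC][32-41 ALLOC][42-44 FREE]
malloc(1): first-fit scan over [0-14 ALLOC][15-27 ALLOC][28-31 ALLOC][32-41 ALLOC][42-44 FREE] -> 42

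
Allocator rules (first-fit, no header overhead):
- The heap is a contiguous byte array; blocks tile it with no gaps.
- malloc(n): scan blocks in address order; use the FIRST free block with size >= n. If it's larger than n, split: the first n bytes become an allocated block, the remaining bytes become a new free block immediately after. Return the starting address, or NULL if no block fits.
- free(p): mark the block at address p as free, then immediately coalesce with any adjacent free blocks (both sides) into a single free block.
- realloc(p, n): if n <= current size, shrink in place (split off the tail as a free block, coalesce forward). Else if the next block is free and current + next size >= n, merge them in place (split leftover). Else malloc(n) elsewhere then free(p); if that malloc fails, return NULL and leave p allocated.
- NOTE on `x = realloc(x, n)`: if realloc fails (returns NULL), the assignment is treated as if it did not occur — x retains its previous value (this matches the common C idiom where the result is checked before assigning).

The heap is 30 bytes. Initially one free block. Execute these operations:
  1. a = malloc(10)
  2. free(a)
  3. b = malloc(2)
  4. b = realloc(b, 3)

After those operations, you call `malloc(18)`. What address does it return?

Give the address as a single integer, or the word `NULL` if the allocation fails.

Answer: 3

Derivation:
Op 1: a = malloc(10) -> a = 0; heap: [0-9 ALLOC][10-29 FREE]
Op 2: free(a) -> (freed a); heap: [0-29 FREE]
Op 3: b = malloc(2) -> b = 0; heap: [0-1 ALLOC][2-29 FREE]
Op 4: b = realloc(b, 3) -> b = 0; heap: [0-2 ALLOC][3-29 FREE]
malloc(18): first-fit scan over [0-2 ALLOC][3-29 FREE] -> 3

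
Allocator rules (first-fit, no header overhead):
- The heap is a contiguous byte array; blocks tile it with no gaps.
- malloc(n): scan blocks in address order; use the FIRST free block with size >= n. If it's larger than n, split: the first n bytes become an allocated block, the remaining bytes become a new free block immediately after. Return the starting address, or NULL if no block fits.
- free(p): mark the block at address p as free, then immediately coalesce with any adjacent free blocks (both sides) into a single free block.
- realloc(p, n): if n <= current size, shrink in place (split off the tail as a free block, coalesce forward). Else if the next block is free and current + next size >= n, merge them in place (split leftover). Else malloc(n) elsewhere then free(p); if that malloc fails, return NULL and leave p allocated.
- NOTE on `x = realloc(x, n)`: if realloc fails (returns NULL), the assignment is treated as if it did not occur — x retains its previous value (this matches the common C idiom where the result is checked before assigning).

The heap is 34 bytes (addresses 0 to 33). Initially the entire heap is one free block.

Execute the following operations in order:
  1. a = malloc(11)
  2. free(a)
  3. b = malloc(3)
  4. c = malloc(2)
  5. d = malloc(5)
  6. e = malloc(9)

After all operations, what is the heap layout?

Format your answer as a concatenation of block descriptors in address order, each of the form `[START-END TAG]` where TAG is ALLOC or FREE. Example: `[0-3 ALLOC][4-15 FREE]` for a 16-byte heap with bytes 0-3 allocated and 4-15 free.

Op 1: a = malloc(11) -> a = 0; heap: [0-10 ALLOC][11-33 FREE]
Op 2: free(a) -> (freed a); heap: [0-33 FREE]
Op 3: b = malloc(3) -> b = 0; heap: [0-2 ALLOC][3-33 FREE]
Op 4: c = malloc(2) -> c = 3; heap: [0-2 ALLOC][3-4 ALLOC][5-33 FREE]
Op 5: d = malloc(5) -> d = 5; heap: [0-2 ALLOC][3-4 ALLOC][5-9 ALLOC][10-33 FREE]
Op 6: e = malloc(9) -> e = 10; heap: [0-2 ALLOC][3-4 ALLOC][5-9 ALLOC][10-18 ALLOC][19-33 FREE]

Answer: [0-2 ALLOC][3-4 ALLOC][5-9 ALLOC][10-18 ALLOC][19-33 FREE]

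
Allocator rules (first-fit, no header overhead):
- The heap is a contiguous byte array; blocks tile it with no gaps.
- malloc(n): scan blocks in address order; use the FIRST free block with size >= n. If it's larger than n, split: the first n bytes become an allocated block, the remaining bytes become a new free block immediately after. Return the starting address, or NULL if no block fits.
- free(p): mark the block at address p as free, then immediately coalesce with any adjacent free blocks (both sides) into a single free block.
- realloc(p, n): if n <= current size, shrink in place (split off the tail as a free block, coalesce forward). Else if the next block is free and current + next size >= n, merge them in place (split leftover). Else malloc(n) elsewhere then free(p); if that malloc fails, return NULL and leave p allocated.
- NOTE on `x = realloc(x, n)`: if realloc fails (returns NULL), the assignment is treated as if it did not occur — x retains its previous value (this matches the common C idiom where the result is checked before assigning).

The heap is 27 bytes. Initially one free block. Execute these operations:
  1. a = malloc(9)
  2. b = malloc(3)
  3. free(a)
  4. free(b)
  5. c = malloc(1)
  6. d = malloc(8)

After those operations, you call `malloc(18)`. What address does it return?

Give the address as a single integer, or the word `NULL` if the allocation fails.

Answer: 9

Derivation:
Op 1: a = malloc(9) -> a = 0; heap: [0-8 ALLOC][9-26 FREE]
Op 2: b = malloc(3) -> b = 9; heap: [0-8 ALLOC][9-11 ALLOC][12-26 FREE]
Op 3: free(a) -> (freed a); heap: [0-8 FREE][9-11 ALLOC][12-26 FREE]
Op 4: free(b) -> (freed b); heap: [0-26 FREE]
Op 5: c = malloc(1) -> c = 0; heap: [0-0 ALLOC][1-26 FREE]
Op 6: d = malloc(8) -> d = 1; heap: [0-0 ALLOC][1-8 ALLOC][9-26 FREE]
malloc(18): first-fit scan over [0-0 ALLOC][1-8 ALLOC][9-26 FREE] -> 9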